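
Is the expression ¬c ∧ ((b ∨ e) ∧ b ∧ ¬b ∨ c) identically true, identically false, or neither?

¬c ∧ ((b ∨ e) ∧ b ∧ ¬b ∨ c)
= ¬c ∧ (b ∧ ¬b ∨ c)   [absorption]
= ¬c ∧ c   [complement / identity]
= False   [complement]

identically false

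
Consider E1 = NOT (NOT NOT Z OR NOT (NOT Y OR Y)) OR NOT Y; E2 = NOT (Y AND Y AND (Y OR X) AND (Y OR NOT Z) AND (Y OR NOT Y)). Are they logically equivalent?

No

E1: NOT (NOT NOT Z OR NOT (NOT Y OR Y)) OR NOT Y
    = NOT Z AND (NOT Y OR Y) OR NOT Y   [De Morgan]
    = NOT Z OR NOT Y   [complement / identity]
E2: NOT (Y AND Y AND (Y OR X) AND (Y OR NOT Z) AND (Y OR NOT Y))
    = NOT (Y AND Y AND (Y OR NOT Z) AND (Y OR NOT Y))   [absorption]
    = NOT (Y AND Y AND (Y OR NOT Z))   [complement / identity]
    = NOT (Y AND Y)   [absorption]
    = NOT Y   [idempotence]
These differ: at X=0, Y=1, Z=0, E1 = 1 but E2 = 0.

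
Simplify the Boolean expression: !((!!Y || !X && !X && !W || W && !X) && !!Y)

!((!!Y || !X && !X && !W || W && !X) && !!Y)
= !((!!Y || !X && !W || W && !X) && !!Y)   (idempotence)
= !((!!Y || !X) && !!Y)   (distribution)
= !!!Y   (absorption)
= !Y   (double negation)

!Y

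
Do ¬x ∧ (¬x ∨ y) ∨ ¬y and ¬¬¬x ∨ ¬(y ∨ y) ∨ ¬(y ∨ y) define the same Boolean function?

E1: ¬x ∧ (¬x ∨ y) ∨ ¬y
    = ¬x ∨ ¬y   — absorption
E2: ¬¬¬x ∨ ¬(y ∨ y) ∨ ¬(y ∨ y)
    = ¬¬¬x ∨ ¬(y ∨ y)   — idempotence
    = ¬x ∨ ¬(y ∨ y)   — double negation
    = ¬x ∨ ¬y   — idempotence
Both reduce to ¬x ∨ ¬y, so they are equivalent.

Yes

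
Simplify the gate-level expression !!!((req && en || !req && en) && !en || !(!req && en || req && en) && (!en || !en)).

!!!((req && en || !req && en) && !en || !(!req && en || req && en) && (!en || !en))
= !!!(en && !en || !(!req && en || req && en) && (!en || !en))   — distribution
= !!!(en && !en || !en && (!en || !en))   — distribution
= !!!(en && !en || !en && !en)   — idempotence
= !!!!en   — distribution
= !!en   — double negation
= en   — double negation

en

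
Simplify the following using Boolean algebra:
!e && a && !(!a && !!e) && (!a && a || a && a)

!e && a

!e && a && !(!a && !!e) && (!a && a || a && a)
= !e && a && (a || !e) && (!a && a || a && a)   (De Morgan)
= !e && a && (a || !e) && a   (distribution)
= !e && a && a   (absorption)
= !e && a   (idempotence)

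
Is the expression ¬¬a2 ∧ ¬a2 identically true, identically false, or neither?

¬¬a2 ∧ ¬a2
= a2 ∧ ¬a2
= False

identically false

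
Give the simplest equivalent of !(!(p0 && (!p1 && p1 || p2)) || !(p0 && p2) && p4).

p0 && p2

!(!(p0 && (!p1 && p1 || p2)) || !(p0 && p2) && p4)
= !(!(p0 && p2) || !(p0 && p2) && p4)   — complement / identity
= !!(p0 && p2)   — absorption
= p0 && p2   — double negation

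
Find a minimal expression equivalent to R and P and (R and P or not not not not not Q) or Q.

R and P and (R and P or not not not not not Q) or Q
= R and P and (R and P or not not not Q) or Q   (double negation)
= R and P and (R and P or not Q) or Q   (double negation)
= R and P or Q   (absorption)

R and P or Q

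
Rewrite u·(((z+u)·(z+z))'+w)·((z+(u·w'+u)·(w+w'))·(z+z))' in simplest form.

u·z'

u·(((z+u)·(z+z))'+w)·((z+(u·w'+u)·(w+w'))·(z+z))'
= u·(((z+u)·(z+z))'+w)·((z+u·(w+w'))·(z+z))'   (absorption)
= u·(((z+u)·(z+z))'+w)·((z+u)·(z+z))'   (complement / identity)
= u·((z+u)·(z+z))'   (absorption)
= u·((z+u)·z)'   (idempotence)
= u·z'   (absorption)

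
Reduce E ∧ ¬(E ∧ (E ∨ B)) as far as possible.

False

E ∧ ¬(E ∧ (E ∨ B))
= E ∧ ¬E   (absorption)
= False   (complement)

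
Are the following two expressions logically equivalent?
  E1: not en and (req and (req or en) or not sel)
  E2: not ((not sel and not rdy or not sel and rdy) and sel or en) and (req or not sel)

E1: not en and (req and (req or en) or not sel)
    = not en and (req or not sel)   [absorption]
E2: not ((not sel and not rdy or not sel and rdy) and sel or en) and (req or not sel)
    = not (not sel and sel or en) and (req or not sel)   [distribution]
    = not en and (req or not sel)   [complement / identity]
Both reduce to not en and (req or not sel), so they are equivalent.

Yes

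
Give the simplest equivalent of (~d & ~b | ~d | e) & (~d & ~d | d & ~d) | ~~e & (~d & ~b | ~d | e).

(~d & ~b | ~d | e) & (~d & ~d | d & ~d) | ~~e & (~d & ~b | ~d | e)
= (~d & ~b | ~d | e) & (~d & ~d | d & ~d | ~~e)   — distribution
= (~d | e) & (~d & ~d | d & ~d | ~~e)   — absorption
= (~d | e) & (~d | ~~e)   — distribution
= (~d | e) & (~d | e)   — double negation
= ~d | e   — idempotence

~d | e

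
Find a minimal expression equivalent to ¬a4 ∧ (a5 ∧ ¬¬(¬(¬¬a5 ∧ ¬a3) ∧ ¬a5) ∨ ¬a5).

¬a4 ∧ ¬a5

¬a4 ∧ (a5 ∧ ¬¬(¬(¬¬a5 ∧ ¬a3) ∧ ¬a5) ∨ ¬a5)
= ¬a4 ∧ (a5 ∧ ¬¬((¬a5 ∨ a3) ∧ ¬a5) ∨ ¬a5)   (De Morgan)
= ¬a4 ∧ (a5 ∧ (¬a5 ∨ a3) ∧ ¬a5 ∨ ¬a5)   (double negation)
= ¬a4 ∧ (a5 ∧ ¬a5 ∨ ¬a5)   (absorption)
= ¬a4 ∧ ¬a5   (complement / identity)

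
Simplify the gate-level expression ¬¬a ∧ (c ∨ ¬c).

¬¬a ∧ (c ∨ ¬c)
= ¬¬a   (complement / identity)
= a   (double negation)

a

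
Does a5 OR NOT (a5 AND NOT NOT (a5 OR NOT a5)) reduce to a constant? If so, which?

yes, True

a5 OR NOT (a5 AND NOT NOT (a5 OR NOT a5))
= a5 OR NOT (a5 AND (a5 OR NOT a5))   (double negation)
= a5 OR NOT a5   (complement / identity)
= TRUE   (complement)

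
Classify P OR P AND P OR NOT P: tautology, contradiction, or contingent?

P OR P AND P OR NOT P
= P OR P OR NOT P   [idempotence]
= P OR NOT P   [idempotence]
= TRUE   [complement]

tautology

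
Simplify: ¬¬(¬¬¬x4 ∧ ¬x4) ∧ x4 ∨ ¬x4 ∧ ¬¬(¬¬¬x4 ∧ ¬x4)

¬x4

¬¬(¬¬¬x4 ∧ ¬x4) ∧ x4 ∨ ¬x4 ∧ ¬¬(¬¬¬x4 ∧ ¬x4)
= ¬¬(¬¬¬x4 ∧ ¬x4)   (distribution)
= ¬¬(¬x4 ∧ ¬x4)   (double negation)
= ¬x4 ∧ ¬x4   (double negation)
= ¬x4   (idempotence)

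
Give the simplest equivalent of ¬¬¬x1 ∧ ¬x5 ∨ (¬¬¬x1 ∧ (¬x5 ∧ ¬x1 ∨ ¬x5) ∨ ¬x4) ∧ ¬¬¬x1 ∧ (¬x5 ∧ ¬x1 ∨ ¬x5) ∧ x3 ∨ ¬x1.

¬x1

¬¬¬x1 ∧ ¬x5 ∨ (¬¬¬x1 ∧ (¬x5 ∧ ¬x1 ∨ ¬x5) ∨ ¬x4) ∧ ¬¬¬x1 ∧ (¬x5 ∧ ¬x1 ∨ ¬x5) ∧ x3 ∨ ¬x1
= ¬¬¬x1 ∧ ¬x5 ∨ ¬¬¬x1 ∧ (¬x5 ∧ ¬x1 ∨ ¬x5) ∧ x3 ∨ ¬x1   — absorption
= ¬¬¬x1 ∧ ¬x5 ∨ ¬¬¬x1 ∧ ¬x5 ∧ x3 ∨ ¬x1   — absorption
= ¬¬¬x1 ∧ ¬x5 ∨ ¬x1   — absorption
= ¬x1 ∧ ¬x5 ∨ ¬x1   — double negation
= ¬x1   — absorption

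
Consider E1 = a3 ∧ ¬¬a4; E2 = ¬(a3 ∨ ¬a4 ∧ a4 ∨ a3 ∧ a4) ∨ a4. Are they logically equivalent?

No

E1: a3 ∧ ¬¬a4
    = a3 ∧ a4   (double negation)
E2: ¬(a3 ∨ ¬a4 ∧ a4 ∨ a3 ∧ a4) ∨ a4
    = ¬(a3 ∨ a3 ∧ a4) ∨ a4   (complement / identity)
    = ¬a3 ∨ a4   (absorption)
These differ: at a3=0, a4=0, E1 = 0 but E2 = 1.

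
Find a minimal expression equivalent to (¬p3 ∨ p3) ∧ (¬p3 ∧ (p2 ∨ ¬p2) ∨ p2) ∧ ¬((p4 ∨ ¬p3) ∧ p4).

(¬p3 ∨ p2) ∧ ¬p4

(¬p3 ∨ p3) ∧ (¬p3 ∧ (p2 ∨ ¬p2) ∨ p2) ∧ ¬((p4 ∨ ¬p3) ∧ p4)
= (¬p3 ∨ p3) ∧ (¬p3 ∨ p2) ∧ ¬((p4 ∨ ¬p3) ∧ p4)   [complement / identity]
= (¬p3 ∨ p3) ∧ (¬p3 ∨ p2) ∧ ¬p4   [absorption]
= (¬p3 ∨ p2) ∧ ¬p4   [complement / identity]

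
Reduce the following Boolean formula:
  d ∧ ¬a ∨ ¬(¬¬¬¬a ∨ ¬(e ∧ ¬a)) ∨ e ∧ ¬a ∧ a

d ∧ ¬a ∨ ¬(¬¬¬¬a ∨ ¬(e ∧ ¬a)) ∨ e ∧ ¬a ∧ a
= d ∧ ¬a ∨ ¬(¬¬a ∨ ¬(e ∧ ¬a)) ∨ e ∧ ¬a ∧ a
= d ∧ ¬a ∨ ¬a ∧ e ∧ ¬a ∨ e ∧ ¬a ∧ a
= d ∧ ¬a ∨ e ∧ ¬a
= (d ∨ e) ∧ ¬a

(d ∨ e) ∧ ¬a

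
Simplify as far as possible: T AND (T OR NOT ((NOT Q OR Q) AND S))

T AND (T OR NOT ((NOT Q OR Q) AND S))
= T AND (T OR NOT S)   — complement / identity
= T   — absorption

T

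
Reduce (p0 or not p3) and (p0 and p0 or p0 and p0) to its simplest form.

p0

(p0 or not p3) and (p0 and p0 or p0 and p0)
= (p0 or not p3) and p0 and p0
= (p0 or not p3) and p0
= p0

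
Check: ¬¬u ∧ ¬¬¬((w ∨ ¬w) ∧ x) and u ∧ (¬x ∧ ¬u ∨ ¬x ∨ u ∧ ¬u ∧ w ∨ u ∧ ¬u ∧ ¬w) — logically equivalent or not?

Yes

E1: ¬¬u ∧ ¬¬¬((w ∨ ¬w) ∧ x)
    = ¬¬u ∧ ¬¬¬x   — complement / identity
    = ¬¬u ∧ ¬x   — double negation
    = u ∧ ¬x   — double negation
E2: u ∧ (¬x ∧ ¬u ∨ ¬x ∨ u ∧ ¬u ∧ w ∨ u ∧ ¬u ∧ ¬w)
    = u ∧ (¬x ∨ u ∧ ¬u ∧ w ∨ u ∧ ¬u ∧ ¬w)   — absorption
    = u ∧ (¬x ∨ u ∧ ¬u)   — distribution
    = u ∧ ¬x   — complement / identity
Both reduce to u ∧ ¬x, so they are equivalent.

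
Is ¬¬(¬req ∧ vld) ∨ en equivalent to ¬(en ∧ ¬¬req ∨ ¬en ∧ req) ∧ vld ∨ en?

E1: ¬¬(¬req ∧ vld) ∨ en
    = ¬req ∧ vld ∨ en   (double negation)
E2: ¬(en ∧ ¬¬req ∨ ¬en ∧ req) ∧ vld ∨ en
    = ¬(en ∧ req ∨ ¬en ∧ req) ∧ vld ∨ en   (double negation)
    = ¬req ∧ vld ∨ en   (distribution)
Both reduce to ¬req ∧ vld ∨ en, so they are equivalent.

Yes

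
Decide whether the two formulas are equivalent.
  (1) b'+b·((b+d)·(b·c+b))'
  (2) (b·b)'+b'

Yes

E1: b'+b·((b+d)·(b·c+b))'
    = b'+b·((b+d)·b)'   — absorption
    = b'+b·b'   — absorption
    = b'   — complement / identity
E2: (b·b)'+b'
    = b'+b'   — idempotence
    = b'   — idempotence
Both reduce to b', so they are equivalent.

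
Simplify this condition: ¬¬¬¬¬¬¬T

¬¬¬¬¬¬¬T
= ¬¬¬¬¬T   (double negation)
= ¬¬¬T   (double negation)
= ¬T   (double negation)

¬T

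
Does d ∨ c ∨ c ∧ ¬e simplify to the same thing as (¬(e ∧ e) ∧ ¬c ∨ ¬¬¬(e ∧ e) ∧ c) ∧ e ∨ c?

E1: d ∨ c ∨ c ∧ ¬e
    = d ∨ c   — absorption
E2: (¬(e ∧ e) ∧ ¬c ∨ ¬¬¬(e ∧ e) ∧ c) ∧ e ∨ c
    = (¬(e ∧ e) ∧ ¬c ∨ ¬(e ∧ e) ∧ c) ∧ e ∨ c   — double negation
    = ¬(e ∧ e) ∧ e ∨ c   — distribution
    = ¬e ∧ e ∨ c   — idempotence
    = c   — complement / identity
These differ: at c=0, d=1, e=0, E1 = 1 but E2 = 0.

No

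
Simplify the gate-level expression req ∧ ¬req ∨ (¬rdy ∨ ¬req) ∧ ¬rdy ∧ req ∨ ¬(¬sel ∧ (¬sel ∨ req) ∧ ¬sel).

req ∧ ¬req ∨ (¬rdy ∨ ¬req) ∧ ¬rdy ∧ req ∨ ¬(¬sel ∧ (¬sel ∨ req) ∧ ¬sel)
= req ∧ ¬req ∨ ¬rdy ∧ req ∨ ¬(¬sel ∧ (¬sel ∨ req) ∧ ¬sel)
= ¬rdy ∧ req ∨ ¬(¬sel ∧ (¬sel ∨ req) ∧ ¬sel)
= ¬rdy ∧ req ∨ ¬(¬sel ∧ ¬sel)
= ¬rdy ∧ req ∨ sel ∨ sel
= ¬rdy ∧ req ∨ sel

¬rdy ∧ req ∨ sel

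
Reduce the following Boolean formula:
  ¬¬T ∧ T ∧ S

T ∧ S

¬¬T ∧ T ∧ S
= T ∧ T ∧ S
= T ∧ S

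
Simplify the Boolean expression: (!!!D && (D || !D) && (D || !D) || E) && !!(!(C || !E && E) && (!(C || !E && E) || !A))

(!D || E) && !C

(!!!D && (D || !D) && (D || !D) || E) && !!(!(C || !E && E) && (!(C || !E && E) || !A))
= (!!!D && (D || !D) || E) && !!(!(C || !E && E) && (!(C || !E && E) || !A))   (idempotence)
= (!!!D || E) && !!(!(C || !E && E) && (!(C || !E && E) || !A))   (complement / identity)
= (!!!D || E) && !!!(C || !E && E)   (absorption)
= (!!!D || E) && !(C || !E && E)   (double negation)
= (!!!D || E) && !C   (complement / identity)
= (!D || E) && !C   (double negation)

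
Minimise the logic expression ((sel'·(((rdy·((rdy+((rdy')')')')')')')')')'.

((sel'·(((rdy·((rdy+((rdy')')')')')')')')')'
= ((sel'·(((rdy·(rdy+((rdy')')'))')')')')'   (double negation)
= ((sel'·(rdy·(rdy+((rdy')')'))')')'   (double negation)
= sel'·(rdy·(rdy+((rdy')')'))'   (double negation)
= sel'·(rdy·(rdy+rdy'))'   (double negation)
= sel'·rdy'   (complement / identity)

sel'·rdy'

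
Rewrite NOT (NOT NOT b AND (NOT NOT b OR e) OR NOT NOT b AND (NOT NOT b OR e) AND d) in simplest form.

NOT (NOT NOT b AND (NOT NOT b OR e) OR NOT NOT b AND (NOT NOT b OR e) AND d)
= NOT (NOT NOT b AND (NOT NOT b OR e))   — absorption
= NOT NOT NOT b   — absorption
= NOT b   — double negation

NOT b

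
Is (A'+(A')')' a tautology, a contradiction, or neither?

(A'+(A')')'
= A·A'   [De Morgan]
= 0   [complement]

contradiction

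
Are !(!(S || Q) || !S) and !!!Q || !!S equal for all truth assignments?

E1: !(!(S || Q) || !S)
    = (S || Q) && S   (De Morgan)
    = S   (absorption)
E2: !!!Q || !!S
    = !!!Q || S   (double negation)
    = !Q || S   (double negation)
These differ: at Q=0, S=0, E1 = 0 but E2 = 1.

No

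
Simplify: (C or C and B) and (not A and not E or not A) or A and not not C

(C or C and B) and (not A and not E or not A) or A and not not C
= (C or C and B) and not A or A and not not C   — absorption
= C and not A or A and not not C   — absorption
= C and not A or A and C   — double negation
= C   — distribution

C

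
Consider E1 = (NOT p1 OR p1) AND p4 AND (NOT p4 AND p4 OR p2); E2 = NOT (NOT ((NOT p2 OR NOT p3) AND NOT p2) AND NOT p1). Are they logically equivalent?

No

E1: (NOT p1 OR p1) AND p4 AND (NOT p4 AND p4 OR p2)
    = p4 AND (NOT p4 AND p4 OR p2)   [complement / identity]
    = p4 AND p2   [complement / identity]
E2: NOT (NOT ((NOT p2 OR NOT p3) AND NOT p2) AND NOT p1)
    = (NOT p2 OR NOT p3) AND NOT p2 OR p1   [De Morgan]
    = NOT p2 OR p1   [absorption]
These differ: at p1=1, p2=0, p3=0, p4=0, E1 = 0 but E2 = 1.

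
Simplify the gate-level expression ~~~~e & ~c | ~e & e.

~~~~e & ~c | ~e & e
= ~~~~e & ~c   [complement / identity]
= ~~e & ~c   [double negation]
= e & ~c   [double negation]

e & ~c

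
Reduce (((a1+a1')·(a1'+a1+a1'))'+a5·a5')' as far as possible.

(((a1+a1')·(a1'+a1+a1'))'+a5·a5')'
= ((a1·(a1+a1')+a1')'+a5·a5')'   [distribution]
= ((a1·(a1+a1')+a1')')'   [complement / identity]
= ((a1+a1')')'   [complement / identity]
= a1+a1'   [double negation]
= 1   [complement]

1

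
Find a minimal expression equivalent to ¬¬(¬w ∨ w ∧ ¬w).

¬w

¬¬(¬w ∨ w ∧ ¬w)
= ¬w ∨ w ∧ ¬w
= ¬w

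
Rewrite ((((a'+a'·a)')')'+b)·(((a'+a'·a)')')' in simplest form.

((((a'+a'·a)')')'+b)·(((a'+a'·a)')')'
= (((a'+a'·a)')')'   [absorption]
= (((a')')')'   [complement / identity]
= (a')'   [double negation]
= a   [double negation]

a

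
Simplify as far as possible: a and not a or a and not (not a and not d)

a

a and not a or a and not (not a and not d)
= a and not a or a and (a or d)   (De Morgan)
= a and (a or d)   (complement / identity)
= a   (absorption)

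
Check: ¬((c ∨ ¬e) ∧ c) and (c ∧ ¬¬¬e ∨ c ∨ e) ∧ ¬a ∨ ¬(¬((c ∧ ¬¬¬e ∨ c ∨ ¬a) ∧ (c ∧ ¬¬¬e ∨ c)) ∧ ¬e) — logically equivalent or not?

E1: ¬((c ∨ ¬e) ∧ c)
    = ¬c   [absorption]
E2: (c ∧ ¬¬¬e ∨ c ∨ e) ∧ ¬a ∨ ¬(¬((c ∧ ¬¬¬e ∨ c ∨ ¬a) ∧ (c ∧ ¬¬¬e ∨ c)) ∧ ¬e)
    = (c ∧ ¬¬¬e ∨ c ∨ e) ∧ ¬a ∨ (c ∧ ¬¬¬e ∨ c ∨ ¬a) ∧ (c ∧ ¬¬¬e ∨ c) ∨ e   [De Morgan]
    = (c ∧ ¬¬¬e ∨ c ∨ e) ∧ ¬a ∨ c ∧ ¬¬¬e ∨ c ∨ e   [absorption]
    = c ∧ ¬¬¬e ∨ c ∨ e   [absorption]
    = c ∧ ¬e ∨ c ∨ e   [double negation]
    = c ∨ e   [absorption]
These differ: at a=1, c=1, e=0, E1 = 0 but E2 = 1.

No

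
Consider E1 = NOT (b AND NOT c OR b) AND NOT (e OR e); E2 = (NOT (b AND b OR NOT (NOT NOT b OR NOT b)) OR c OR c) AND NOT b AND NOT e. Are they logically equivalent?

Yes

E1: NOT (b AND NOT c OR b) AND NOT (e OR e)
    = NOT b AND NOT (e OR e)   — absorption
    = NOT b AND NOT e   — idempotence
E2: (NOT (b AND b OR NOT (NOT NOT b OR NOT b)) OR c OR c) AND NOT b AND NOT e
    = (NOT (b AND b OR NOT (NOT NOT b OR NOT b)) OR c) AND NOT b AND NOT e   — idempotence
    = (NOT (b AND b OR NOT b AND b) OR c) AND NOT b AND NOT e   — De Morgan
    = (NOT b OR c) AND NOT b AND NOT e   — distribution
    = NOT b AND NOT e   — absorption
Both reduce to NOT b AND NOT e, so they are equivalent.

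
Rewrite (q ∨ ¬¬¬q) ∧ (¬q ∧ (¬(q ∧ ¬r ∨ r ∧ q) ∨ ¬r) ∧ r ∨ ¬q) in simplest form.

¬q

(q ∨ ¬¬¬q) ∧ (¬q ∧ (¬(q ∧ ¬r ∨ r ∧ q) ∨ ¬r) ∧ r ∨ ¬q)
= (q ∨ ¬q) ∧ (¬q ∧ (¬(q ∧ ¬r ∨ r ∧ q) ∨ ¬r) ∧ r ∨ ¬q)
= (q ∨ ¬q) ∧ (¬q ∧ (¬q ∨ ¬r) ∧ r ∨ ¬q)
= (q ∨ ¬q) ∧ (¬q ∧ r ∨ ¬q)
= (q ∨ ¬q) ∧ ¬q
= ¬q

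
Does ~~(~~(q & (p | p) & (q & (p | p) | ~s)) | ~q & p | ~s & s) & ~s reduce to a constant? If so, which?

no

~~(~~(q & (p | p) & (q & (p | p) | ~s)) | ~q & p | ~s & s) & ~s
= ~~(q & (p | p) & (q & (p | p) | ~s) | ~q & p | ~s & s) & ~s   [double negation]
= ~~(q & (p | p) & (q & (p | p) | ~s) | ~q & p) & ~s   [complement / identity]
= ~~(q & (p | p) | ~q & p) & ~s   [absorption]
= ~~(q & p | ~q & p) & ~s   [idempotence]
= (q & p | ~q & p) & ~s   [double negation]
= p & ~s   [distribution]
This depends on p, s, so it is not a constant.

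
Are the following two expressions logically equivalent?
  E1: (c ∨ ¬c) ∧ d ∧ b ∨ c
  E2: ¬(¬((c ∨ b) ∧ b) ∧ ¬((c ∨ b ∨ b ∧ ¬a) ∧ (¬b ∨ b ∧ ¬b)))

E1: (c ∨ ¬c) ∧ d ∧ b ∨ c
    = d ∧ b ∨ c   [complement / identity]
E2: ¬(¬((c ∨ b) ∧ b) ∧ ¬((c ∨ b ∨ b ∧ ¬a) ∧ (¬b ∨ b ∧ ¬b)))
    = ¬(¬((c ∨ b) ∧ b) ∧ ¬((c ∨ b) ∧ (¬b ∨ b ∧ ¬b)))   [absorption]
    = ¬(¬((c ∨ b) ∧ b) ∧ ¬((c ∨ b) ∧ ¬b))   [complement / identity]
    = (c ∨ b) ∧ b ∨ (c ∨ b) ∧ ¬b   [De Morgan]
    = c ∨ b   [distribution]
These differ: at a=0, b=1, c=0, d=0, E1 = 0 but E2 = 1.

No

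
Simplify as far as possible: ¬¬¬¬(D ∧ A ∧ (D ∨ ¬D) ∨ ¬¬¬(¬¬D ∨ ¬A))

¬¬¬¬(D ∧ A ∧ (D ∨ ¬D) ∨ ¬¬¬(¬¬D ∨ ¬A))
= ¬¬¬¬(D ∧ A ∧ (D ∨ ¬D) ∨ ¬¬(¬D ∧ A))   (De Morgan)
= ¬¬(D ∧ A ∧ (D ∨ ¬D) ∨ ¬¬(¬D ∧ A))   (double negation)
= D ∧ A ∧ (D ∨ ¬D) ∨ ¬¬(¬D ∧ A)   (double negation)
= D ∧ A ∧ (D ∨ ¬D) ∨ ¬D ∧ A   (double negation)
= D ∧ A ∨ ¬D ∧ A   (complement / identity)
= A   (distribution)

A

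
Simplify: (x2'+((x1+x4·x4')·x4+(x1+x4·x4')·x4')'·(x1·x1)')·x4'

(x2'+x1')·x4'

(x2'+((x1+x4·x4')·x4+(x1+x4·x4')·x4')'·(x1·x1)')·x4'
= (x2'+((x1+x4·x4')·x4+(x1+x4·x4')·x4')'·x1')·x4'   [idempotence]
= (x2'+(x1+x4·x4')'·x1')·x4'   [distribution]
= (x2'+x1'·x1')·x4'   [complement / identity]
= (x2'+x1')·x4'   [idempotence]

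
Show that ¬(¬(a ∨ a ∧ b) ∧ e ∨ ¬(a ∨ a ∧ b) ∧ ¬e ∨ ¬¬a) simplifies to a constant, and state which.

¬(¬(a ∨ a ∧ b) ∧ e ∨ ¬(a ∨ a ∧ b) ∧ ¬e ∨ ¬¬a)
= ¬(¬(a ∨ a ∧ b) ∨ ¬¬a)   — distribution
= ¬(¬a ∨ ¬¬a)   — absorption
= a ∧ ¬a   — De Morgan
= False   — complement

False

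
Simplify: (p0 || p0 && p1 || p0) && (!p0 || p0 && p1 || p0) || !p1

p0 || !p1

(p0 || p0 && p1 || p0) && (!p0 || p0 && p1 || p0) || !p1
= p0 && p1 || p0 || p0 && !p0 || !p1   — distribution
= p0 || p0 && !p0 || !p1   — absorption
= p0 || !p1   — complement / identity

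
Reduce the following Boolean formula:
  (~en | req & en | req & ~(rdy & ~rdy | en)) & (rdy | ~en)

(~en | req & en | req & ~(rdy & ~rdy | en)) & (rdy | ~en)
= (~en | req & en | req & ~en) & (rdy | ~en)   — complement / identity
= (~en | req) & (rdy | ~en)   — distribution
= ~en | req & rdy   — distribution

~en | req & rdy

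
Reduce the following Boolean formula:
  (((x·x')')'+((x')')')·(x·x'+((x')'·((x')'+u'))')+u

(((x·x')')'+((x')')')·(x·x'+((x')'·((x')'+u'))')+u
= (((x·x')')'+((x')')')·(x·x'+((x')')')+u   (absorption)
= (x·x'+((x')')')·(x·x'+((x')')')+u   (double negation)
= x·x'+((x')')'+u   (idempotence)
= x·x'+x'+u   (double negation)
= x'+u   (complement / identity)

x'+u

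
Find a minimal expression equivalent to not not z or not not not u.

not not z or not not not u
= z or not not not u
= z or not u

z or not u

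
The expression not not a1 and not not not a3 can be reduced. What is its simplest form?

a1 and not a3

not not a1 and not not not a3
= not not a1 and not a3
= a1 and not a3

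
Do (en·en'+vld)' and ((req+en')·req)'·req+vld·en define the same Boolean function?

E1: (en·en'+vld)'
    = vld'   — complement / identity
E2: ((req+en')·req)'·req+vld·en
    = req'·req+vld·en   — absorption
    = vld·en   — complement / identity
These differ: at en=1, req=0, vld=1, E1 = 0 but E2 = 1.

No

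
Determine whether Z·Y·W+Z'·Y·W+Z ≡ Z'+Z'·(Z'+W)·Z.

No

E1: Z·Y·W+Z'·Y·W+Z
    = Y·W+Z   — distribution
E2: Z'+Z'·(Z'+W)·Z
    = Z'+Z'·Z   — absorption
    = Z'   — complement / identity
These differ: at W=0, Y=0, Z=1, E1 = 1 but E2 = 0.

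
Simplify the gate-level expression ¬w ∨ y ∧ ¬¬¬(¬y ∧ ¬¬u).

¬w ∨ y

¬w ∨ y ∧ ¬¬¬(¬y ∧ ¬¬u)
= ¬w ∨ y ∧ ¬(¬y ∧ ¬¬u)
= ¬w ∨ y ∧ (y ∨ ¬u)
= ¬w ∨ y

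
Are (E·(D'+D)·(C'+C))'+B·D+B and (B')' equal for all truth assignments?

E1: (E·(D'+D)·(C'+C))'+B·D+B
    = (E·(D'+D))'+B·D+B   [complement / identity]
    = (E·(D'+D))'+B   [absorption]
    = E'+B   [complement / identity]
E2: (B')'
    = B   [double negation]
These differ: at B=0, C=0, D=0, E=0, E1 = 1 but E2 = 0.

No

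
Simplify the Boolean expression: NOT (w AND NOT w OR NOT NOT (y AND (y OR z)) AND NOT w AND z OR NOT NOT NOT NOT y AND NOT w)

NOT y OR w

NOT (w AND NOT w OR NOT NOT (y AND (y OR z)) AND NOT w AND z OR NOT NOT NOT NOT y AND NOT w)
= NOT (NOT NOT (y AND (y OR z)) AND NOT w AND z OR NOT NOT NOT NOT y AND NOT w)   [complement / identity]
= NOT (NOT NOT (y AND (y OR z)) AND NOT w AND z OR NOT NOT y AND NOT w)   [double negation]
= NOT (NOT NOT y AND NOT w AND z OR NOT NOT y AND NOT w)   [absorption]
= NOT (NOT NOT y AND NOT w)   [absorption]
= NOT y OR w   [De Morgan]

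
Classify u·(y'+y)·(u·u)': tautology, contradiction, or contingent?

u·(y'+y)·(u·u)'
= u·(u·u)'   [complement / identity]
= u·u'   [idempotence]
= 0   [complement]

contradiction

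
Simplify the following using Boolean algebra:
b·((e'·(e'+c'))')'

b·e'

b·((e'·(e'+c'))')'
= b·e'·(e'+c')   — double negation
= b·e'   — absorption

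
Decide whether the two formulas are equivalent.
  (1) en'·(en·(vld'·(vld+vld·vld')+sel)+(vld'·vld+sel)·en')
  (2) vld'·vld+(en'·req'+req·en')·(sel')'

Yes

E1: en'·(en·(vld'·(vld+vld·vld')+sel)+(vld'·vld+sel)·en')
    = en'·(en·(vld'·vld+sel)+(vld'·vld+sel)·en')   (complement / identity)
    = en'·(vld'·vld+sel)   (distribution)
    = en'·sel   (complement / identity)
E2: vld'·vld+(en'·req'+req·en')·(sel')'
    = vld'·vld+(en'·req'+req·en')·sel   (double negation)
    = vld'·vld+en'·sel   (distribution)
    = en'·sel   (complement / identity)
Both reduce to en'·sel, so they are equivalent.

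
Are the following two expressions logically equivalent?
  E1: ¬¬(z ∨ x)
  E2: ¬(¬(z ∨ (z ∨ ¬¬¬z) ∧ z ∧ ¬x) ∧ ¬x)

E1: ¬¬(z ∨ x)
    = z ∨ x   [double negation]
E2: ¬(¬(z ∨ (z ∨ ¬¬¬z) ∧ z ∧ ¬x) ∧ ¬x)
    = ¬(¬(z ∨ (z ∨ ¬z) ∧ z ∧ ¬x) ∧ ¬x)   [double negation]
    = z ∨ (z ∨ ¬z) ∧ z ∧ ¬x ∨ x   [De Morgan]
    = z ∨ z ∧ ¬x ∨ x   [complement / identity]
    = z ∨ x   [absorption]
Both reduce to z ∨ x, so they are equivalent.

Yes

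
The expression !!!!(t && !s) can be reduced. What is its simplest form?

t && !s

!!!!(t && !s)
= !!(t && !s)   — double negation
= t && !s   — double negation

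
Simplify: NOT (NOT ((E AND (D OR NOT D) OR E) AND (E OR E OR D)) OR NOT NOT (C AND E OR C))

NOT (NOT ((E AND (D OR NOT D) OR E) AND (E OR E OR D)) OR NOT NOT (C AND E OR C))
= NOT (NOT ((E OR E) AND (E OR E OR D)) OR NOT NOT (C AND E OR C))
= NOT (NOT ((E OR E) AND (E OR E OR D)) OR NOT NOT C)
= NOT (NOT (E OR E) OR NOT NOT C)
= (E OR E) AND NOT C
= E AND NOT C

E AND NOT C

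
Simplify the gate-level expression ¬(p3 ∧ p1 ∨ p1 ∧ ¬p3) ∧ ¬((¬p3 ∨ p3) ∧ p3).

¬(p3 ∧ p1 ∨ p1 ∧ ¬p3) ∧ ¬((¬p3 ∨ p3) ∧ p3)
= ¬p1 ∧ ¬((¬p3 ∨ p3) ∧ p3)   — distribution
= ¬p1 ∧ ¬p3   — complement / identity

¬p1 ∧ ¬p3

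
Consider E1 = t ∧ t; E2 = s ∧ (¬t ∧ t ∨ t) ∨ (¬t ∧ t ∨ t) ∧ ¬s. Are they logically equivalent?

E1: t ∧ t
    = t
E2: s ∧ (¬t ∧ t ∨ t) ∨ (¬t ∧ t ∨ t) ∧ ¬s
    = ¬t ∧ t ∨ t
    = t
Both reduce to t, so they are equivalent.

Yes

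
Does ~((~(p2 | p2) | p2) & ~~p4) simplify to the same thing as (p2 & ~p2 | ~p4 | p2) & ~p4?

Yes

E1: ~((~(p2 | p2) | p2) & ~~p4)
    = ~((~p2 | p2) & ~~p4)
    = ~~~p4
    = ~p4
E2: (p2 & ~p2 | ~p4 | p2) & ~p4
    = (~p4 | p2) & ~p4
    = ~p4
Both reduce to ~p4, so they are equivalent.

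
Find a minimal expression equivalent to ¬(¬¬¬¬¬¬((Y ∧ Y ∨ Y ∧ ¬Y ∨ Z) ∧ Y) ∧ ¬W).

¬(¬¬¬¬¬¬((Y ∧ Y ∨ Y ∧ ¬Y ∨ Z) ∧ Y) ∧ ¬W)
= ¬¬¬¬¬((Y ∧ Y ∨ Y ∧ ¬Y ∨ Z) ∧ Y) ∨ W   [De Morgan]
= ¬¬¬¬¬((Y ∨ Z) ∧ Y) ∨ W   [distribution]
= ¬¬¬((Y ∨ Z) ∧ Y) ∨ W   [double negation]
= ¬((Y ∨ Z) ∧ Y) ∨ W   [double negation]
= ¬Y ∨ W   [absorption]

¬Y ∨ W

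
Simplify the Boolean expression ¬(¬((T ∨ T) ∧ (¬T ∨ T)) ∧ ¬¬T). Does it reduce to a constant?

True

¬(¬((T ∨ T) ∧ (¬T ∨ T)) ∧ ¬¬T)
= (T ∨ T) ∧ (¬T ∨ T) ∨ ¬T   [De Morgan]
= T ∨ T ∨ ¬T   [complement / identity]
= T ∨ ¬T   [idempotence]
= True   [complement]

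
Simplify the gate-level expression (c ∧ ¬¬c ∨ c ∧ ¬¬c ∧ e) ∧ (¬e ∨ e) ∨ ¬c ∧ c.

c

(c ∧ ¬¬c ∨ c ∧ ¬¬c ∧ e) ∧ (¬e ∨ e) ∨ ¬c ∧ c
= c ∧ ¬¬c ∨ c ∧ ¬¬c ∧ e ∨ ¬c ∧ c   [complement / identity]
= c ∧ ¬¬c ∨ ¬c ∧ c   [absorption]
= c ∧ c ∨ ¬c ∧ c   [double negation]
= c   [distribution]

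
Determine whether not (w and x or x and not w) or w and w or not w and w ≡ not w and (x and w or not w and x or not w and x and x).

E1: not (w and x or x and not w) or w and w or not w and w
    = not x or w and w or not w and w   [distribution]
    = not x or w   [distribution]
E2: not w and (x and w or not w and x or not w and x and x)
    = not w and (x and w or not w and x)   [absorption]
    = not w and x   [distribution]
These differ: at w=1, x=0, E1 = 1 but E2 = 0.

No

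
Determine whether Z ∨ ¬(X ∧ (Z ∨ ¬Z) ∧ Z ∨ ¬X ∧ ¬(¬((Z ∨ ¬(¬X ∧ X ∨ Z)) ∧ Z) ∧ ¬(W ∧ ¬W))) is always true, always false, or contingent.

Z ∨ ¬(X ∧ (Z ∨ ¬Z) ∧ Z ∨ ¬X ∧ ¬(¬((Z ∨ ¬(¬X ∧ X ∨ Z)) ∧ Z) ∧ ¬(W ∧ ¬W)))
= Z ∨ ¬(X ∧ (Z ∨ ¬Z) ∧ Z ∨ ¬X ∧ ((Z ∨ ¬(¬X ∧ X ∨ Z)) ∧ Z ∨ W ∧ ¬W))   [De Morgan]
= Z ∨ ¬(X ∧ (Z ∨ ¬Z) ∧ Z ∨ ¬X ∧ ((Z ∨ ¬Z) ∧ Z ∨ W ∧ ¬W))   [complement / identity]
= Z ∨ ¬(X ∧ (Z ∨ ¬Z) ∧ Z ∨ ¬X ∧ (Z ∨ ¬Z) ∧ Z)   [complement / identity]
= Z ∨ ¬((Z ∨ ¬Z) ∧ Z)   [distribution]
= Z ∨ ¬Z   [complement / identity]
= True   [complement]

always true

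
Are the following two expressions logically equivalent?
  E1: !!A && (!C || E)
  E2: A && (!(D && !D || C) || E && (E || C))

Yes

E1: !!A && (!C || E)
    = A && (!C || E)
E2: A && (!(D && !D || C) || E && (E || C))
    = A && (!C || E && (E || C))
    = A && (!C || E)
Both reduce to A && (!C || E), so they are equivalent.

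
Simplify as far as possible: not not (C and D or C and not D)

not not (C and D or C and not D)
= not not C
= C

C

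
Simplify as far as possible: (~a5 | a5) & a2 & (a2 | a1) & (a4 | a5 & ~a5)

(~a5 | a5) & a2 & (a2 | a1) & (a4 | a5 & ~a5)
= (~a5 | a5) & a2 & (a4 | a5 & ~a5)   [absorption]
= a2 & (a4 | a5 & ~a5)   [complement / identity]
= a2 & a4   [complement / identity]

a2 & a4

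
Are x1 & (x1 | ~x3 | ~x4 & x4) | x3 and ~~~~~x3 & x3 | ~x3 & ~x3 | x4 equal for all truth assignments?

No

E1: x1 & (x1 | ~x3 | ~x4 & x4) | x3
    = x1 & (x1 | ~x3) | x3   (complement / identity)
    = x1 | x3   (absorption)
E2: ~~~~~x3 & x3 | ~x3 & ~x3 | x4
    = ~~~x3 & x3 | ~x3 & ~x3 | x4   (double negation)
    = ~x3 & x3 | ~x3 & ~x3 | x4   (double negation)
    = ~x3 | x4   (distribution)
These differ: at x1=0, x3=1, x4=0, E1 = 1 but E2 = 0.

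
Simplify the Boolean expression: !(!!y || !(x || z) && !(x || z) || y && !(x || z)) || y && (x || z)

x || z

!(!!y || !(x || z) && !(x || z) || y && !(x || z)) || y && (x || z)
= !(!!y || (!(x || z) || y) && !(x || z)) || y && (x || z)
= !(!!y || !(x || z)) || y && (x || z)
= !y && (x || z) || y && (x || z)
= x || z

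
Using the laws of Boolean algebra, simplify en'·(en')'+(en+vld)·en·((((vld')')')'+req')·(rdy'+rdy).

en'·(en')'+(en+vld)·en·((((vld')')')'+req')·(rdy'+rdy)
= en'·(en')'+(en+vld)·en·((vld')'+req')·(rdy'+rdy)   [double negation]
= en'·(en')'+(en+vld)·en·(vld+req')·(rdy'+rdy)   [double negation]
= en'·(en')'+en·(vld+req')·(rdy'+rdy)   [absorption]
= en'·(en')'+en·(vld+req')   [complement / identity]
= en'·en+en·(vld+req')   [double negation]
= en·(vld+req')   [complement / identity]

en·(vld+req')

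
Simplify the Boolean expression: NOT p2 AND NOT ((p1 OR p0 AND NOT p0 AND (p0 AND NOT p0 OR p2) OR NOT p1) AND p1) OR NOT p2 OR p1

NOT p2 AND NOT ((p1 OR p0 AND NOT p0 AND (p0 AND NOT p0 OR p2) OR NOT p1) AND p1) OR NOT p2 OR p1
= NOT p2 AND NOT ((p1 OR p0 AND NOT p0 OR NOT p1) AND p1) OR NOT p2 OR p1
= NOT p2 AND NOT ((p1 OR NOT p1) AND p1) OR NOT p2 OR p1
= NOT p2 AND NOT p1 OR NOT p2 OR p1
= NOT p2 OR p1

NOT p2 OR p1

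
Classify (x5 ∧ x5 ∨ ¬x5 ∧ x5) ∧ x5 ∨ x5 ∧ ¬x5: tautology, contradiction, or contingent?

contingent

(x5 ∧ x5 ∨ ¬x5 ∧ x5) ∧ x5 ∨ x5 ∧ ¬x5
= x5 ∧ x5 ∨ x5 ∧ ¬x5   (distribution)
= x5 ∧ (x5 ∨ ¬x5)   (distribution)
= x5   (complement / identity)
This depends on x5, so it is not a constant.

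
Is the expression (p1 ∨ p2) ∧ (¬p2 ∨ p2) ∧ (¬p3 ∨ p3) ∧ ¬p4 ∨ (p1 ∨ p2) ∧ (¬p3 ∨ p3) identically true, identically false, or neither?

neither

(p1 ∨ p2) ∧ (¬p2 ∨ p2) ∧ (¬p3 ∨ p3) ∧ ¬p4 ∨ (p1 ∨ p2) ∧ (¬p3 ∨ p3)
= (p1 ∨ p2) ∧ (¬p3 ∨ p3) ∧ ¬p4 ∨ (p1 ∨ p2) ∧ (¬p3 ∨ p3)
= (p1 ∨ p2) ∧ (¬p3 ∨ p3)
= p1 ∨ p2
This depends on p1, p2, so it is not a constant.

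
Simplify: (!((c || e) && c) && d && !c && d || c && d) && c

d && c

(!((c || e) && c) && d && !c && d || c && d) && c
= (!c && d && !c && d || c && d) && c   — absorption
= (!c && d || c && d) && c   — idempotence
= d && c   — distribution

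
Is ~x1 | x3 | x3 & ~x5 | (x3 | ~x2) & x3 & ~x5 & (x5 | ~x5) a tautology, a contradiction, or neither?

~x1 | x3 | x3 & ~x5 | (x3 | ~x2) & x3 & ~x5 & (x5 | ~x5)
= ~x1 | x3 | x3 & ~x5 | (x3 | ~x2) & x3 & ~x5   — complement / identity
= ~x1 | x3 | x3 & ~x5 | x3 & ~x5   — absorption
= ~x1 | x3 | x3 & ~x5   — idempotence
= ~x1 | x3   — absorption
This depends on x1, x3, so it is not a constant.

neither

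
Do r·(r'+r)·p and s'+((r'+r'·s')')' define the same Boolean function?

No

E1: r·(r'+r)·p
    = r·p
E2: s'+((r'+r'·s')')'
    = s'+((r')')'
    = s'+r'
These differ: at p=0, r=0, s=0, E1 = 0 but E2 = 1.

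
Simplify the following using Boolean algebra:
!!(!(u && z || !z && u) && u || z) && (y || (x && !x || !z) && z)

z && y

!!(!(u && z || !z && u) && u || z) && (y || (x && !x || !z) && z)
= !!(!u && u || z) && (y || (x && !x || !z) && z)
= (!u && u || z) && (y || (x && !x || !z) && z)
= z && (y || (x && !x || !z) && z)
= z && (y || !z && z)
= z && y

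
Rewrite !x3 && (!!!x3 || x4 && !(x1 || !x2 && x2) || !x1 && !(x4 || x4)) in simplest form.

!x3 && (!!!x3 || x4 && !(x1 || !x2 && x2) || !x1 && !(x4 || x4))
= !x3 && (!!!x3 || x4 && !x1 || !x1 && !(x4 || x4))   — complement / identity
= !x3 && (!!!x3 || x4 && !x1 || !x1 && !x4)   — idempotence
= !x3 && (!!!x3 || !x1)   — distribution
= !x3 && (!x3 || !x1)   — double negation
= !x3   — absorption

!x3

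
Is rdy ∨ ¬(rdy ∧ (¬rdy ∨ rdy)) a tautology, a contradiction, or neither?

rdy ∨ ¬(rdy ∧ (¬rdy ∨ rdy))
= rdy ∨ ¬rdy   — complement / identity
= True   — complement

tautology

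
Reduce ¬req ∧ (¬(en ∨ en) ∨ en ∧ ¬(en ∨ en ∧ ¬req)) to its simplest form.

¬req ∧ (¬(en ∨ en) ∨ en ∧ ¬(en ∨ en ∧ ¬req))
= ¬req ∧ (¬(en ∨ en) ∨ en ∧ ¬en)   — absorption
= ¬req ∧ ¬(en ∨ en)   — complement / identity
= ¬req ∧ ¬en   — idempotence

¬req ∧ ¬en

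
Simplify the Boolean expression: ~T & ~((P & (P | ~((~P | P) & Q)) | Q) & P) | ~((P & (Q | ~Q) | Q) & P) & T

~T & ~((P & (P | ~((~P | P) & Q)) | Q) & P) | ~((P & (Q | ~Q) | Q) & P) & T
= ~T & ~((P & (P | ~Q) | Q) & P) | ~((P & (Q | ~Q) | Q) & P) & T   (complement / identity)
= ~T & ~((P & (P | ~Q) | Q) & P) | ~((P | Q) & P) & T   (complement / identity)
= ~T & ~((P | Q) & P) | ~((P | Q) & P) & T   (absorption)
= ~((P | Q) & P)   (distribution)
= ~P   (absorption)

~P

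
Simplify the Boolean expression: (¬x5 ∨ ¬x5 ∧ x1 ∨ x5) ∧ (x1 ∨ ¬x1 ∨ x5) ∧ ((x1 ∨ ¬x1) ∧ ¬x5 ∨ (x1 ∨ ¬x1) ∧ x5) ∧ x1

(¬x5 ∨ ¬x5 ∧ x1 ∨ x5) ∧ (x1 ∨ ¬x1 ∨ x5) ∧ ((x1 ∨ ¬x1) ∧ ¬x5 ∨ (x1 ∨ ¬x1) ∧ x5) ∧ x1
= (¬x5 ∨ ¬x5 ∧ x1 ∨ x5) ∧ (x1 ∨ ¬x1 ∨ x5) ∧ (x1 ∨ ¬x1) ∧ x1
= (¬x5 ∨ ¬x5 ∧ x1 ∨ x5) ∧ (x1 ∨ ¬x1) ∧ x1
= (¬x5 ∨ x5) ∧ (x1 ∨ ¬x1) ∧ x1
= (x1 ∨ ¬x1) ∧ x1
= x1

x1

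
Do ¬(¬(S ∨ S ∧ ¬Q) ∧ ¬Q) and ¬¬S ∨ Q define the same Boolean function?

Yes

E1: ¬(¬(S ∨ S ∧ ¬Q) ∧ ¬Q)
    = ¬(¬S ∧ ¬Q)   (absorption)
    = S ∨ Q   (De Morgan)
E2: ¬¬S ∨ Q
    = S ∨ Q   (double negation)
Both reduce to S ∨ Q, so they are equivalent.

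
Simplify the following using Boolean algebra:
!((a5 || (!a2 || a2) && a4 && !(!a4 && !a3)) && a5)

!a5

!((a5 || (!a2 || a2) && a4 && !(!a4 && !a3)) && a5)
= !((a5 || a4 && !(!a4 && !a3)) && a5)   (complement / identity)
= !((a5 || a4 && (a4 || a3)) && a5)   (De Morgan)
= !((a5 || a4) && a5)   (absorption)
= !a5   (absorption)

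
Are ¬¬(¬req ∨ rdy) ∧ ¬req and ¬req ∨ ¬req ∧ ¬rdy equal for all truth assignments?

E1: ¬¬(¬req ∨ rdy) ∧ ¬req
    = (¬req ∨ rdy) ∧ ¬req   (double negation)
    = ¬req   (absorption)
E2: ¬req ∨ ¬req ∧ ¬rdy
    = ¬req   (absorption)
Both reduce to ¬req, so they are equivalent.

Yes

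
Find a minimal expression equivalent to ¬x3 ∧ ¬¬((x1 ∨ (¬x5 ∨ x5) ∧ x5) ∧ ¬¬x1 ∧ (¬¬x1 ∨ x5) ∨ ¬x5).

¬x3 ∧ ¬¬((x1 ∨ (¬x5 ∨ x5) ∧ x5) ∧ ¬¬x1 ∧ (¬¬x1 ∨ x5) ∨ ¬x5)
= ¬x3 ∧ ¬¬((x1 ∨ x5) ∧ ¬¬x1 ∧ (¬¬x1 ∨ x5) ∨ ¬x5)   — complement / identity
= ¬x3 ∧ ¬¬((x1 ∨ x5) ∧ ¬¬x1 ∨ ¬x5)   — absorption
= ¬x3 ∧ ¬¬((x1 ∨ x5) ∧ x1 ∨ ¬x5)   — double negation
= ¬x3 ∧ ((x1 ∨ x5) ∧ x1 ∨ ¬x5)   — double negation
= ¬x3 ∧ (x1 ∨ ¬x5)   — absorption

¬x3 ∧ (x1 ∨ ¬x5)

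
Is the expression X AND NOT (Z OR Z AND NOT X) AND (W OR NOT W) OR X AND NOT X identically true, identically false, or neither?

neither

X AND NOT (Z OR Z AND NOT X) AND (W OR NOT W) OR X AND NOT X
= X AND NOT (Z OR Z AND NOT X) AND (W OR NOT W)   — complement / identity
= X AND NOT Z AND (W OR NOT W)   — absorption
= X AND NOT Z   — complement / identity
This depends on X, Z, so it is not a constant.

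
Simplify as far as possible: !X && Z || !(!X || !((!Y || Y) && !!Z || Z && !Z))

!X && Z || !(!X || !((!Y || Y) && !!Z || Z && !Z))
= !X && Z || !(!X || !((!Y || Y) && Z || Z && !Z))   (double negation)
= !X && Z || !(!X || !((!Y || Y) && Z))   (complement / identity)
= !X && Z || X && (!Y || Y) && Z   (De Morgan)
= !X && Z || X && Z   (complement / identity)
= Z   (distribution)

Z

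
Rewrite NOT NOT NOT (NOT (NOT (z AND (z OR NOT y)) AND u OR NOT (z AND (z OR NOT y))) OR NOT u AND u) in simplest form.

NOT z

NOT NOT NOT (NOT (NOT (z AND (z OR NOT y)) AND u OR NOT (z AND (z OR NOT y))) OR NOT u AND u)
= NOT NOT NOT (NOT NOT (z AND (z OR NOT y)) OR NOT u AND u)   [absorption]
= NOT NOT NOT NOT NOT (z AND (z OR NOT y))   [complement / identity]
= NOT NOT NOT (z AND (z OR NOT y))   [double negation]
= NOT NOT NOT z   [absorption]
= NOT z   [double negation]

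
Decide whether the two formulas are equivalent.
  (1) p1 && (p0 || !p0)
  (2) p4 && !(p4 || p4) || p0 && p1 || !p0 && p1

E1: p1 && (p0 || !p0)
    = p1
E2: p4 && !(p4 || p4) || p0 && p1 || !p0 && p1
    = p4 && !p4 || p0 && p1 || !p0 && p1
    = p0 && p1 || !p0 && p1
    = p1
Both reduce to p1, so they are equivalent.

Yes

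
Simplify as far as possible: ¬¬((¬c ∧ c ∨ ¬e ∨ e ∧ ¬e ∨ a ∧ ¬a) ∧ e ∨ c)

¬¬((¬c ∧ c ∨ ¬e ∨ e ∧ ¬e ∨ a ∧ ¬a) ∧ e ∨ c)
= ¬¬((¬e ∨ e ∧ ¬e ∨ a ∧ ¬a) ∧ e ∨ c)
= (¬e ∨ e ∧ ¬e ∨ a ∧ ¬a) ∧ e ∨ c
= (¬e ∨ e ∧ ¬e) ∧ e ∨ c
= ¬e ∧ e ∨ c
= c

c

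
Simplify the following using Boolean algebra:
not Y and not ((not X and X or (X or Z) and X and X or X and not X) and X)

not Y and not X

not Y and not ((not X and X or (X or Z) and X and X or X and not X) and X)
= not Y and not ((not X and X or (X or Z) and X and X) and X)   [complement / identity]
= not Y and not ((not X and X or X and X) and X)   [absorption]
= not Y and not (X and X)   [distribution]
= not Y and not X   [idempotence]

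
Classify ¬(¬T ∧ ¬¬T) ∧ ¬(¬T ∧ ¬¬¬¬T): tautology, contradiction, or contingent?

¬(¬T ∧ ¬¬T) ∧ ¬(¬T ∧ ¬¬¬¬T)
= ¬(¬T ∧ ¬¬T) ∧ ¬(¬T ∧ ¬¬T)   — double negation
= ¬(¬T ∧ ¬¬T)   — idempotence
= T ∨ ¬T   — De Morgan
= True   — complement

tautology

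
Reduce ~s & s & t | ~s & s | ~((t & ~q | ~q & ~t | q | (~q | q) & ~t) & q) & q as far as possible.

0

~s & s & t | ~s & s | ~((t & ~q | ~q & ~t | q | (~q | q) & ~t) & q) & q
= ~s & s & t | ~s & s | ~((~q | q | (~q | q) & ~t) & q) & q   (distribution)
= ~s & s | ~((~q | q | (~q | q) & ~t) & q) & q   (absorption)
= ~s & s | ~((~q | q) & q) & q   (absorption)
= ~((~q | q) & q) & q   (complement / identity)
= ~q & q   (complement / identity)
= 0   (complement)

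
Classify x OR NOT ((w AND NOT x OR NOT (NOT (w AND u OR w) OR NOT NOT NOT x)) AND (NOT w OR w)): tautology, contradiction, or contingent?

contingent

x OR NOT ((w AND NOT x OR NOT (NOT (w AND u OR w) OR NOT NOT NOT x)) AND (NOT w OR w))
= x OR NOT ((w AND NOT x OR (w AND u OR w) AND NOT NOT x) AND (NOT w OR w))   — De Morgan
= x OR NOT (w AND NOT x OR (w AND u OR w) AND NOT NOT x)   — complement / identity
= x OR NOT (w AND NOT x OR w AND NOT NOT x)   — absorption
= x OR NOT (w AND NOT x OR w AND x)   — double negation
= x OR NOT w   — distribution
This depends on w, x, so it is not a constant.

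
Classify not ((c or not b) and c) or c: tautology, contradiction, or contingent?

not ((c or not b) and c) or c
= not c or c   (absorption)
= True   (complement)

tautology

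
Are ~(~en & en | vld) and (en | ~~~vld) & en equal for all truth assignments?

E1: ~(~en & en | vld)
    = ~vld   [complement / identity]
E2: (en | ~~~vld) & en
    = (en | ~vld) & en   [double negation]
    = en   [absorption]
These differ: at en=0, vld=0, E1 = 1 but E2 = 0.

No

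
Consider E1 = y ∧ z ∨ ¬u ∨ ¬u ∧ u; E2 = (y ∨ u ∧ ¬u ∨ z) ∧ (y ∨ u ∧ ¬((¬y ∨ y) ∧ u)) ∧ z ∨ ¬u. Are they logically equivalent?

E1: y ∧ z ∨ ¬u ∨ ¬u ∧ u
    = y ∧ z ∨ ¬u
E2: (y ∨ u ∧ ¬u ∨ z) ∧ (y ∨ u ∧ ¬((¬y ∨ y) ∧ u)) ∧ z ∨ ¬u
    = (y ∨ u ∧ ¬u ∨ z) ∧ (y ∨ u ∧ ¬u) ∧ z ∨ ¬u
    = (y ∨ u ∧ ¬u) ∧ z ∨ ¬u
    = y ∧ z ∨ ¬u
Both reduce to y ∧ z ∨ ¬u, so they are equivalent.

Yes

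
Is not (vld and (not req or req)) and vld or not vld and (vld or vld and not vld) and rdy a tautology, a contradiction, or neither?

contradiction

not (vld and (not req or req)) and vld or not vld and (vld or vld and not vld) and rdy
= not vld and vld or not vld and (vld or vld and not vld) and rdy   (complement / identity)
= not vld and vld or not vld and vld and rdy   (complement / identity)
= not vld and vld   (absorption)
= False   (complement)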